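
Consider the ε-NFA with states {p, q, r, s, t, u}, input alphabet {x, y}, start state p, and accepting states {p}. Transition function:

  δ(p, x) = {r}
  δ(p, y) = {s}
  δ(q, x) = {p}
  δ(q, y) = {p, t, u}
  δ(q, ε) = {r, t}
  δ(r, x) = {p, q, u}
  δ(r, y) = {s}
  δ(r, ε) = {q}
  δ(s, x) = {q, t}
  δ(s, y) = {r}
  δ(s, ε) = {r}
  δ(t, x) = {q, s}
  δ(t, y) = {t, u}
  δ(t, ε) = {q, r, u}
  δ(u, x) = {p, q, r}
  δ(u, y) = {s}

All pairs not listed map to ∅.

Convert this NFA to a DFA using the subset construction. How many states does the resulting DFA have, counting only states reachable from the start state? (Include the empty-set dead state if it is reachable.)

4

Start state of the DFA: {p} (ε-closure of the NFA start).
{p} --x--> {q, r, t, u}  [new]
{p} --y--> {q, r, s, t, u}  [new]
{q, r, t, u} --x--> {p, q, r, s, t, u}  [new]
{q, r, t, u} --y--> {p, q, r, s, t, u}  [seen]
{q, r, s, t, u} --x--> {p, q, r, s, t, u}  [seen]
{q, r, s, t, u} --y--> {p, q, r, s, t, u}  [seen]
{p, q, r, s, t, u} --x--> {p, q, r, s, t, u}  [seen]
{p, q, r, s, t, u} --y--> {p, q, r, s, t, u}  [seen]
Reachable DFA states: {p}, {q, r, t, u}, {q, r, s, t, u}, {p, q, r, s, t, u}.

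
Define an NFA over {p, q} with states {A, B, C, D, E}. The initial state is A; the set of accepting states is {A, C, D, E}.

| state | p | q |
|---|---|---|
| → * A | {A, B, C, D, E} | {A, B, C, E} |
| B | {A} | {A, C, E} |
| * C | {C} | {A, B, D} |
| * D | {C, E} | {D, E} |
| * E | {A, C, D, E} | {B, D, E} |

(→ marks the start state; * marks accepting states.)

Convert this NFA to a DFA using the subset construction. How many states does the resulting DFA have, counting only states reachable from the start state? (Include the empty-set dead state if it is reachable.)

Start state of the DFA: {A}.
{A} --p--> {A, B, C, D, E}  [new]
{A} --q--> {A, B, C, E}  [new]
{A, B, C, D, E} --p--> {A, B, C, D, E}  [seen]
{A, B, C, D, E} --q--> {A, B, C, D, E}  [seen]
{A, B, C, E} --p--> {A, B, C, D, E}  [seen]
{A, B, C, E} --q--> {A, B, C, D, E}  [seen]
Reachable DFA states: {A}, {A, B, C, D, E}, {A, B, C, E}.

3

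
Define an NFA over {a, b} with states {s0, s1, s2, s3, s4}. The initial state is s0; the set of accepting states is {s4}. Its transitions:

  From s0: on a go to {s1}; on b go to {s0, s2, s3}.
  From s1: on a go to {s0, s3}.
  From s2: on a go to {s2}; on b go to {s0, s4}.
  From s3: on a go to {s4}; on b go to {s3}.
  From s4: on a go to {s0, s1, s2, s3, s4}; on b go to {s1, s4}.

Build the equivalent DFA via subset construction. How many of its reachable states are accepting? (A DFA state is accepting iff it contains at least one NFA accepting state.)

5

Start state of the DFA: {s0}.
{s0} --a--> {s1}  [new]
{s0} --b--> {s0, s2, s3}  [new]
{s1} --a--> {s0, s3}  [new]
{s1} --b--> ∅  [new]
{s0, s2, s3} --a--> {s1, s2, s4}  [new]
{s0, s2, s3} --b--> {s0, s2, s3, s4}  [new]
{s0, s3} --a--> {s1, s4}  [new]
{s0, s3} --b--> {s0, s2, s3}  [seen]
∅ --a--> ∅  [seen]
∅ --b--> ∅  [seen]
{s1, s2, s4} --a--> {s0, s1, s2, s3, s4}  [new]
{s1, s2, s4} --b--> {s0, s1, s4}  [new]
{s0, s2, s3, s4} --a--> {s0, s1, s2, s3, s4}  [seen]
{s0, s2, s3, s4} --b--> {s0, s1, s2, s3, s4}  [seen]
{s1, s4} --a--> {s0, s1, s2, s3, s4}  [seen]
{s1, s4} --b--> {s1, s4}  [seen]
{s0, s1, s2, s3, s4} --a--> {s0, s1, s2, s3, s4}  [seen]
{s0, s1, s2, s3, s4} --b--> {s0, s1, s2, s3, s4}  [seen]
{s0, s1, s4} --a--> {s0, s1, s2, s3, s4}  [seen]
{s0, s1, s4} --b--> {s0, s1, s2, s3, s4}  [seen]
Reachable DFA states: {s0}, {s1}, {s0, s2, s3}, {s0, s3}, ∅, {s1, s2, s4}, {s0, s2, s3, s4}, {s1, s4}, {s0, s1, s2, s3, s4}, {s0, s1, s4}.
Accepting DFA states (contain an NFA accepting state): {s1, s2, s4}, {s0, s2, s3, s4}, {s1, s4}, {s0, s1, s2, s3, s4}, {s0, s1, s4}.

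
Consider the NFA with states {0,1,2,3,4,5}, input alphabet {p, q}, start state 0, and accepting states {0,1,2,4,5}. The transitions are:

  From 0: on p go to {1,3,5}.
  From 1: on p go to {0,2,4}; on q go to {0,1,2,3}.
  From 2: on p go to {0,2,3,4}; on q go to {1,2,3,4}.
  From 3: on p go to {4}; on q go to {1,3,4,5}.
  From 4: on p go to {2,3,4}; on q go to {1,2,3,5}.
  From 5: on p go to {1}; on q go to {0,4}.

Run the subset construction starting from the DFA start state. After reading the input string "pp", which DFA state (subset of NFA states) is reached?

{0,1,2,4}

Start: {0}.
δ(0,p) = {1,3,5}.
Union: {1,3,5}.
After p: {1,3,5}.
δ(1,p) = {0,2,4}; δ(3,p) = {4}; δ(5,p) = {1}.
Union: {0,1,2,4}.
After p: {0,1,2,4}.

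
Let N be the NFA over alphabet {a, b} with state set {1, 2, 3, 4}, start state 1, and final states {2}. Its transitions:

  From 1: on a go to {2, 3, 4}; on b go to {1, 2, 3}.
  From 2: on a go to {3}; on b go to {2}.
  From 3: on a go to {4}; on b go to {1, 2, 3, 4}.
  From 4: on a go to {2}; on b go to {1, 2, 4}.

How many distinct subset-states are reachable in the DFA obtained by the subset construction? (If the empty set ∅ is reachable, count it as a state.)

4

Start state of the DFA: {1}.
{1} --a--> {2, 3, 4}  [new]
{1} --b--> {1, 2, 3}  [new]
{2, 3, 4} --a--> {2, 3, 4}  [seen]
{2, 3, 4} --b--> {1, 2, 3, 4}  [new]
{1, 2, 3} --a--> {2, 3, 4}  [seen]
{1, 2, 3} --b--> {1, 2, 3, 4}  [seen]
{1, 2, 3, 4} --a--> {2, 3, 4}  [seen]
{1, 2, 3, 4} --b--> {1, 2, 3, 4}  [seen]
Reachable DFA states: {1}, {2, 3, 4}, {1, 2, 3}, {1, 2, 3, 4}.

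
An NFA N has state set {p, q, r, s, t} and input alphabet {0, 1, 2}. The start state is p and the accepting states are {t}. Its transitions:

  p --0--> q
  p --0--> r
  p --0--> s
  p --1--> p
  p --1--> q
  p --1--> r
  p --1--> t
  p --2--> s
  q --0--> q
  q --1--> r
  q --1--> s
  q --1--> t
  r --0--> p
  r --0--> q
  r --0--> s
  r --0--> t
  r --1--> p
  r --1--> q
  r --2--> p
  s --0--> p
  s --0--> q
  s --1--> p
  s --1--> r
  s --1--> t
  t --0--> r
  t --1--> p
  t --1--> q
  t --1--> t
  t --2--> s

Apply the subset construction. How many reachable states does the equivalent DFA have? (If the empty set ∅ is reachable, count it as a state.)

Start state of the DFA: {p}.
{p} --0--> {q, r, s}  [new]
{p} --1--> {p, q, r, t}  [new]
{p} --2--> {s}  [new]
{q, r, s} --0--> {p, q, s, t}  [new]
{q, r, s} --1--> {p, q, r, s, t}  [new]
{q, r, s} --2--> {p}  [seen]
{p, q, r, t} --0--> {p, q, r, s, t}  [seen]
{p, q, r, t} --1--> {p, q, r, s, t}  [seen]
{p, q, r, t} --2--> {p, s}  [new]
{s} --0--> {p, q}  [new]
{s} --1--> {p, r, t}  [new]
{s} --2--> ∅  [new]
{p, q, s, t} --0--> {p, q, r, s}  [new]
{p, q, s, t} --1--> {p, q, r, s, t}  [seen]
{p, q, s, t} --2--> {s}  [seen]
{p, q, r, s, t} --0--> {p, q, r, s, t}  [seen]
{p, q, r, s, t} --1--> {p, q, r, s, t}  [seen]
{p, q, r, s, t} --2--> {p, s}  [seen]
{p, s} --0--> {p, q, r, s}  [seen]
{p, s} --1--> {p, q, r, t}  [seen]
{p, s} --2--> {s}  [seen]
{p, q} --0--> {q, r, s}  [seen]
{p, q} --1--> {p, q, r, s, t}  [seen]
{p, q} --2--> {s}  [seen]
{p, r, t} --0--> {p, q, r, s, t}  [seen]
{p, r, t} --1--> {p, q, r, t}  [seen]
{p, r, t} --2--> {p, s}  [seen]
∅ --0--> ∅  [seen]
∅ --1--> ∅  [seen]
∅ --2--> ∅  [seen]
{p, q, r, s} --0--> {p, q, r, s, t}  [seen]
{p, q, r, s} --1--> {p, q, r, s, t}  [seen]
{p, q, r, s} --2--> {p, s}  [seen]
Reachable DFA states: {p}, {q, r, s}, {p, q, r, t}, {s}, {p, q, s, t}, {p, q, r, s, t}, {p, s}, {p, q}, {p, r, t}, ∅, {p, q, r, s}.

11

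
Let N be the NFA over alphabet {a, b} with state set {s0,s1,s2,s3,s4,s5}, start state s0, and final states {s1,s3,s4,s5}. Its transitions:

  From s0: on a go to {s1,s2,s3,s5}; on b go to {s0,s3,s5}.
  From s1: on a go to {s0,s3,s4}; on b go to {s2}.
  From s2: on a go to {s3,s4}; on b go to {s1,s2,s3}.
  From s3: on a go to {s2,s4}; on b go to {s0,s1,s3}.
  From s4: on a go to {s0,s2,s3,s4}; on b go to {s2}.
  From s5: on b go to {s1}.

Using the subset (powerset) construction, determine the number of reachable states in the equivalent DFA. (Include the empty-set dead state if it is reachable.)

9

Start state of the DFA: {s0}.
{s0} --a--> {s1,s2,s3,s5}  [new]
{s0} --b--> {s0,s3,s5}  [new]
{s1,s2,s3,s5} --a--> {s0,s2,s3,s4}  [new]
{s1,s2,s3,s5} --b--> {s0,s1,s2,s3}  [new]
{s0,s3,s5} --a--> {s1,s2,s3,s4,s5}  [new]
{s0,s3,s5} --b--> {s0,s1,s3,s5}  [new]
{s0,s2,s3,s4} --a--> {s0,s1,s2,s3,s4,s5}  [new]
{s0,s2,s3,s4} --b--> {s0,s1,s2,s3,s5}  [new]
{s0,s1,s2,s3} --a--> {s0,s1,s2,s3,s4,s5}  [seen]
{s0,s1,s2,s3} --b--> {s0,s1,s2,s3,s5}  [seen]
{s1,s2,s3,s4,s5} --a--> {s0,s2,s3,s4}  [seen]
{s1,s2,s3,s4,s5} --b--> {s0,s1,s2,s3}  [seen]
{s0,s1,s3,s5} --a--> {s0,s1,s2,s3,s4,s5}  [seen]
{s0,s1,s3,s5} --b--> {s0,s1,s2,s3,s5}  [seen]
{s0,s1,s2,s3,s4,s5} --a--> {s0,s1,s2,s3,s4,s5}  [seen]
{s0,s1,s2,s3,s4,s5} --b--> {s0,s1,s2,s3,s5}  [seen]
{s0,s1,s2,s3,s5} --a--> {s0,s1,s2,s3,s4,s5}  [seen]
{s0,s1,s2,s3,s5} --b--> {s0,s1,s2,s3,s5}  [seen]
Reachable DFA states: {s0}, {s1,s2,s3,s5}, {s0,s3,s5}, {s0,s2,s3,s4}, {s0,s1,s2,s3}, {s1,s2,s3,s4,s5}, {s0,s1,s3,s5}, {s0,s1,s2,s3,s4,s5}, {s0,s1,s2,s3,s5}.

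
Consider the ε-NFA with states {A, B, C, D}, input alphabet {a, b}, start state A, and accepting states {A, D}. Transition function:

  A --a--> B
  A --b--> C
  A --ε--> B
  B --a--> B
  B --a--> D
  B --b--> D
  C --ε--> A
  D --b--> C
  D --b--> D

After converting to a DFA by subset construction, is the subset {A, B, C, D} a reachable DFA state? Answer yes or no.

Start state of the DFA: {A, B} (ε-closure of the NFA start).
{A, B} --a--> {B, D}  [new]
{A, B} --b--> {A, B, C, D}  [new]
{B, D} --a--> {B, D}  [seen]
{B, D} --b--> {A, B, C, D}  [seen]
{A, B, C, D} --a--> {B, D}  [seen]
{A, B, C, D} --b--> {A, B, C, D}  [seen]
Reachable DFA states: {A, B}, {B, D}, {A, B, C, D}.
{A, B, C, D} is among them.

yes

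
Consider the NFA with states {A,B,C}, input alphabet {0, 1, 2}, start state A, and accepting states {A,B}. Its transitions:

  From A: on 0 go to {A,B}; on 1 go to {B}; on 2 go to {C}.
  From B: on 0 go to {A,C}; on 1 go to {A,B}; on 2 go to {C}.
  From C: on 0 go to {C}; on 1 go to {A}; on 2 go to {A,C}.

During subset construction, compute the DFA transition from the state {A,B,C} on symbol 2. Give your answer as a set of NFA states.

δ(A,2) = {C}; δ(B,2) = {C}; δ(C,2) = {A,C}.
Union: {A,C}.

{A,C}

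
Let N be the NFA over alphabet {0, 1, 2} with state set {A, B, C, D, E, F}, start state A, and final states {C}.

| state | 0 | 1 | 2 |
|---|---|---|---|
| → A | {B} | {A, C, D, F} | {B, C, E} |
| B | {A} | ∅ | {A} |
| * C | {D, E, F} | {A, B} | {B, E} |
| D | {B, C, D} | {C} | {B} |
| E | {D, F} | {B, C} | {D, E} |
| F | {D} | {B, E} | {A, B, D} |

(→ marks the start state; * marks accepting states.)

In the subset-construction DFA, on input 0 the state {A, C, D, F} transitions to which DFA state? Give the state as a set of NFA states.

{B, C, D, E, F}

δ(A,0) = {B}; δ(C,0) = {D, E, F}; δ(D,0) = {B, C, D}; δ(F,0) = {D}.
Union: {B, C, D, E, F}.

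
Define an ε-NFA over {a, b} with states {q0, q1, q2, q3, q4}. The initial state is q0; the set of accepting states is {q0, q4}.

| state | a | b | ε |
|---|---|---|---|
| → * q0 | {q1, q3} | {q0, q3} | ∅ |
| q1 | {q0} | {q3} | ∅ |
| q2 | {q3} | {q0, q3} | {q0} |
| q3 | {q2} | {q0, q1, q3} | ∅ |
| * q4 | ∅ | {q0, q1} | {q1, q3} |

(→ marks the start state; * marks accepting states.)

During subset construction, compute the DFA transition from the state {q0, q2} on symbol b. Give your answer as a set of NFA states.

{q0, q3}

δ(q0,b) = {q0, q3}; δ(q2,b) = {q0, q3}.
Union: {q0, q3}.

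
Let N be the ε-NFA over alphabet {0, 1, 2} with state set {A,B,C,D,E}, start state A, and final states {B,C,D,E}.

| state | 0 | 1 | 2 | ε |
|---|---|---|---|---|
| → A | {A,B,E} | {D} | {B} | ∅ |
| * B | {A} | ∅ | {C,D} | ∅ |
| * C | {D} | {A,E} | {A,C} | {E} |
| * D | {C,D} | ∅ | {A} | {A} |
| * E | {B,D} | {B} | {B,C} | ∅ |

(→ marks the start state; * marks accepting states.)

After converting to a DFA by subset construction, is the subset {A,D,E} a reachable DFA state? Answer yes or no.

Start state of the DFA: {A} (ε-closure of the NFA start).
{A} --0--> {A,B,E}  [new]
{A} --1--> {A,D}  [new]
{A} --2--> {B}  [new]
{A,B,E} --0--> {A,B,D,E}  [new]
{A,B,E} --1--> {A,B,D}  [new]
{A,B,E} --2--> {A,B,C,D,E}  [new]
{A,D} --0--> {A,B,C,D,E}  [seen]
{A,D} --1--> {A,D}  [seen]
{A,D} --2--> {A,B}  [new]
{B} --0--> {A}  [seen]
{B} --1--> ∅  [new]
{B} --2--> {A,C,D,E}  [new]
{A,B,D,E} --0--> {A,B,C,D,E}  [seen]
{A,B,D,E} --1--> {A,B,D}  [seen]
{A,B,D,E} --2--> {A,B,C,D,E}  [seen]
{A,B,D} --0--> {A,B,C,D,E}  [seen]
{A,B,D} --1--> {A,D}  [seen]
{A,B,D} --2--> {A,B,C,D,E}  [seen]
{A,B,C,D,E} --0--> {A,B,C,D,E}  [seen]
{A,B,C,D,E} --1--> {A,B,D,E}  [seen]
{A,B,C,D,E} --2--> {A,B,C,D,E}  [seen]
{A,B} --0--> {A,B,E}  [seen]
{A,B} --1--> {A,D}  [seen]
{A,B} --2--> {A,B,C,D,E}  [seen]
∅ --0--> ∅  [seen]
∅ --1--> ∅  [seen]
∅ --2--> ∅  [seen]
{A,C,D,E} --0--> {A,B,C,D,E}  [seen]
{A,C,D,E} --1--> {A,B,D,E}  [seen]
{A,C,D,E} --2--> {A,B,C,E}  [new]
{A,B,C,E} --0--> {A,B,D,E}  [seen]
{A,B,C,E} --1--> {A,B,D,E}  [seen]
{A,B,C,E} --2--> {A,B,C,D,E}  [seen]
Reachable DFA states: {A}, {A,B,E}, {A,D}, {B}, {A,B,D,E}, {A,B,D}, {A,B,C,D,E}, {A,B}, ∅, {A,C,D,E}, {A,B,C,E}.
{A,D,E} is not among them.

no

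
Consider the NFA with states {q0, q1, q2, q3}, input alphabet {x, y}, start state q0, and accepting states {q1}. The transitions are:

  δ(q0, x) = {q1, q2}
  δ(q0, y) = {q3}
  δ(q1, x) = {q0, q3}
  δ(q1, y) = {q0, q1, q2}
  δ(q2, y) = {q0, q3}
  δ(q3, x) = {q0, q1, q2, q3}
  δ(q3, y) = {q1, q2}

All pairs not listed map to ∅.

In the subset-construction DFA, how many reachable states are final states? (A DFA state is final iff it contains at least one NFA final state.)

Start state of the DFA: {q0}.
{q0} --x--> {q1, q2}  [new]
{q0} --y--> {q3}  [new]
{q1, q2} --x--> {q0, q3}  [new]
{q1, q2} --y--> {q0, q1, q2, q3}  [new]
{q3} --x--> {q0, q1, q2, q3}  [seen]
{q3} --y--> {q1, q2}  [seen]
{q0, q3} --x--> {q0, q1, q2, q3}  [seen]
{q0, q3} --y--> {q1, q2, q3}  [new]
{q0, q1, q2, q3} --x--> {q0, q1, q2, q3}  [seen]
{q0, q1, q2, q3} --y--> {q0, q1, q2, q3}  [seen]
{q1, q2, q3} --x--> {q0, q1, q2, q3}  [seen]
{q1, q2, q3} --y--> {q0, q1, q2, q3}  [seen]
Reachable DFA states: {q0}, {q1, q2}, {q3}, {q0, q3}, {q0, q1, q2, q3}, {q1, q2, q3}.
Accepting DFA states (contain an NFA accepting state): {q1, q2}, {q0, q1, q2, q3}, {q1, q2, q3}.

3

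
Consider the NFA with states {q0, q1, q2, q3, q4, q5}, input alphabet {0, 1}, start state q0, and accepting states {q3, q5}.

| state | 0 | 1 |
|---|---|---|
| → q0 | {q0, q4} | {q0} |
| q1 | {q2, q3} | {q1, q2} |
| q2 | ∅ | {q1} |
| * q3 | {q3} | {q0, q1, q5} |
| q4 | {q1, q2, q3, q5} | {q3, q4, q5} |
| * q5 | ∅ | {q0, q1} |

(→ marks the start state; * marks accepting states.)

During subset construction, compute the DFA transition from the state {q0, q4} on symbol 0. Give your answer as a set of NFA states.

δ(q0,0) = {q0, q4}; δ(q4,0) = {q1, q2, q3, q5}.
Union: {q0, q1, q2, q3, q4, q5}.

{q0, q1, q2, q3, q4, q5}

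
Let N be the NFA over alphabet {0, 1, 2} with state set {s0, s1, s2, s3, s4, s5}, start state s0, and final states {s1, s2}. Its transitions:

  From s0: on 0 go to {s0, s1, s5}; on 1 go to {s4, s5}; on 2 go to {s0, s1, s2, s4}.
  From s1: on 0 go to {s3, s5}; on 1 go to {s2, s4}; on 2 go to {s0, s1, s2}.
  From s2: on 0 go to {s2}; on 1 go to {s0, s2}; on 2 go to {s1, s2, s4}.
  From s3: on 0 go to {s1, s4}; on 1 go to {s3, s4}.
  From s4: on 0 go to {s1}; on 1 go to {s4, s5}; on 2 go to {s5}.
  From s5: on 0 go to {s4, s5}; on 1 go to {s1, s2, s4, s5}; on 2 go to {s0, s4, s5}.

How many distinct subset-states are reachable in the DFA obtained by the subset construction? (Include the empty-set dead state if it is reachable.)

15

Start state of the DFA: {s0}.
{s0} --0--> {s0, s1, s5}  [new]
{s0} --1--> {s4, s5}  [new]
{s0} --2--> {s0, s1, s2, s4}  [new]
{s0, s1, s5} --0--> {s0, s1, s3, s4, s5}  [new]
{s0, s1, s5} --1--> {s1, s2, s4, s5}  [new]
{s0, s1, s5} --2--> {s0, s1, s2, s4, s5}  [new]
{s4, s5} --0--> {s1, s4, s5}  [new]
{s4, s5} --1--> {s1, s2, s4, s5}  [seen]
{s4, s5} --2--> {s0, s4, s5}  [new]
{s0, s1, s2, s4} --0--> {s0, s1, s2, s3, s5}  [new]
{s0, s1, s2, s4} --1--> {s0, s2, s4, s5}  [new]
{s0, s1, s2, s4} --2--> {s0, s1, s2, s4, s5}  [seen]
{s0, s1, s3, s4, s5} --0--> {s0, s1, s3, s4, s5}  [seen]
{s0, s1, s3, s4, s5} --1--> {s1, s2, s3, s4, s5}  [new]
{s0, s1, s3, s4, s5} --2--> {s0, s1, s2, s4, s5}  [seen]
{s1, s2, s4, s5} --0--> {s1, s2, s3, s4, s5}  [seen]
{s1, s2, s4, s5} --1--> {s0, s1, s2, s4, s5}  [seen]
{s1, s2, s4, s5} --2--> {s0, s1, s2, s4, s5}  [seen]
{s0, s1, s2, s4, s5} --0--> {s0, s1, s2, s3, s4, s5}  [new]
{s0, s1, s2, s4, s5} --1--> {s0, s1, s2, s4, s5}  [seen]
{s0, s1, s2, s4, s5} --2--> {s0, s1, s2, s4, s5}  [seen]
{s1, s4, s5} --0--> {s1, s3, s4, s5}  [new]
{s1, s4, s5} --1--> {s1, s2, s4, s5}  [seen]
{s1, s4, s5} --2--> {s0, s1, s2, s4, s5}  [seen]
{s0, s4, s5} --0--> {s0, s1, s4, s5}  [new]
{s0, s4, s5} --1--> {s1, s2, s4, s5}  [seen]
{s0, s4, s5} --2--> {s0, s1, s2, s4, s5}  [seen]
{s0, s1, s2, s3, s5} --0--> {s0, s1, s2, s3, s4, s5}  [seen]
{s0, s1, s2, s3, s5} --1--> {s0, s1, s2, s3, s4, s5}  [seen]
{s0, s1, s2, s3, s5} --2--> {s0, s1, s2, s4, s5}  [seen]
{s0, s2, s4, s5} --0--> {s0, s1, s2, s4, s5}  [seen]
{s0, s2, s4, s5} --1--> {s0, s1, s2, s4, s5}  [seen]
{s0, s2, s4, s5} --2--> {s0, s1, s2, s4, s5}  [seen]
{s1, s2, s3, s4, s5} --0--> {s1, s2, s3, s4, s5}  [seen]
{s1, s2, s3, s4, s5} --1--> {s0, s1, s2, s3, s4, s5}  [seen]
{s1, s2, s3, s4, s5} --2--> {s0, s1, s2, s4, s5}  [seen]
{s0, s1, s2, s3, s4, s5} --0--> {s0, s1, s2, s3, s4, s5}  [seen]
{s0, s1, s2, s3, s4, s5} --1--> {s0, s1, s2, s3, s4, s5}  [seen]
{s0, s1, s2, s3, s4, s5} --2--> {s0, s1, s2, s4, s5}  [seen]
{s1, s3, s4, s5} --0--> {s1, s3, s4, s5}  [seen]
{s1, s3, s4, s5} --1--> {s1, s2, s3, s4, s5}  [seen]
{s1, s3, s4, s5} --2--> {s0, s1, s2, s4, s5}  [seen]
{s0, s1, s4, s5} --0--> {s0, s1, s3, s4, s5}  [seen]
{s0, s1, s4, s5} --1--> {s1, s2, s4, s5}  [seen]
{s0, s1, s4, s5} --2--> {s0, s1, s2, s4, s5}  [seen]
Reachable DFA states: {s0}, {s0, s1, s5}, {s4, s5}, {s0, s1, s2, s4}, {s0, s1, s3, s4, s5}, {s1, s2, s4, s5}, {s0, s1, s2, s4, s5}, {s1, s4, s5}, {s0, s4, s5}, {s0, s1, s2, s3, s5}, {s0, s2, s4, s5}, {s1, s2, s3, s4, s5}, {s0, s1, s2, s3, s4, s5}, {s1, s3, s4, s5}, {s0, s1, s4, s5}.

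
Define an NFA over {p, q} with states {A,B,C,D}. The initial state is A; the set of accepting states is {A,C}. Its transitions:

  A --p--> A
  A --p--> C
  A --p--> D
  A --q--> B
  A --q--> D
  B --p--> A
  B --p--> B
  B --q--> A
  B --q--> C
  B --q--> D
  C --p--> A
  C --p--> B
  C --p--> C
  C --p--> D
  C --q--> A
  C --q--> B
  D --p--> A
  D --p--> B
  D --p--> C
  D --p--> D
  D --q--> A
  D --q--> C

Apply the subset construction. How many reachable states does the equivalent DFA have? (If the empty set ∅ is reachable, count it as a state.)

Start state of the DFA: {A}.
{A} --p--> {A,C,D}  [new]
{A} --q--> {B,D}  [new]
{A,C,D} --p--> {A,B,C,D}  [new]
{A,C,D} --q--> {A,B,C,D}  [seen]
{B,D} --p--> {A,B,C,D}  [seen]
{B,D} --q--> {A,C,D}  [seen]
{A,B,C,D} --p--> {A,B,C,D}  [seen]
{A,B,C,D} --q--> {A,B,C,D}  [seen]
Reachable DFA states: {A}, {A,C,D}, {B,D}, {A,B,C,D}.

4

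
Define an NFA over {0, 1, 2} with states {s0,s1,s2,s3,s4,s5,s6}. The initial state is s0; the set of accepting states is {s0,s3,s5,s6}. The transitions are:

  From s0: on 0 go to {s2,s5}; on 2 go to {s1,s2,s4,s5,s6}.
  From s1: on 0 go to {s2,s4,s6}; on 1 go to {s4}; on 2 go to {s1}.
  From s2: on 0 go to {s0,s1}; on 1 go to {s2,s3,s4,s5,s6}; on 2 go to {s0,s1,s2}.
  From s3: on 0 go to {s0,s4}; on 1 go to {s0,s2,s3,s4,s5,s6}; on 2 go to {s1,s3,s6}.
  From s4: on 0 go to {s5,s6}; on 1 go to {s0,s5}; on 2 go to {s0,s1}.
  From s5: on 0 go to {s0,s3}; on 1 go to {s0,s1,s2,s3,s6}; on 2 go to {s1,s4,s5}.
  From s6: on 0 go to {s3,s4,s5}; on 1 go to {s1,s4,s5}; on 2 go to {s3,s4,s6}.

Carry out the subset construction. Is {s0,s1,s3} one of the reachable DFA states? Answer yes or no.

Start state of the DFA: {s0}.
{s0} --0--> {s2,s5}  [new]
{s0} --1--> ∅  [new]
{s0} --2--> {s1,s2,s4,s5,s6}  [new]
{s2,s5} --0--> {s0,s1,s3}  [new]
{s2,s5} --1--> {s0,s1,s2,s3,s4,s5,s6}  [new]
{s2,s5} --2--> {s0,s1,s2,s4,s5}  [new]
∅ --0--> ∅  [seen]
∅ --1--> ∅  [seen]
∅ --2--> ∅  [seen]
{s1,s2,s4,s5,s6} --0--> {s0,s1,s2,s3,s4,s5,s6}  [seen]
{s1,s2,s4,s5,s6} --1--> {s0,s1,s2,s3,s4,s5,s6}  [seen]
{s1,s2,s4,s5,s6} --2--> {s0,s1,s2,s3,s4,s5,s6}  [seen]
{s0,s1,s3} --0--> {s0,s2,s4,s5,s6}  [new]
{s0,s1,s3} --1--> {s0,s2,s3,s4,s5,s6}  [new]
{s0,s1,s3} --2--> {s1,s2,s3,s4,s5,s6}  [new]
{s0,s1,s2,s3,s4,s5,s6} --0--> {s0,s1,s2,s3,s4,s5,s6}  [seen]
{s0,s1,s2,s3,s4,s5,s6} --1--> {s0,s1,s2,s3,s4,s5,s6}  [seen]
{s0,s1,s2,s3,s4,s5,s6} --2--> {s0,s1,s2,s3,s4,s5,s6}  [seen]
{s0,s1,s2,s4,s5} --0--> {s0,s1,s2,s3,s4,s5,s6}  [seen]
{s0,s1,s2,s4,s5} --1--> {s0,s1,s2,s3,s4,s5,s6}  [seen]
{s0,s1,s2,s4,s5} --2--> {s0,s1,s2,s4,s5,s6}  [new]
{s0,s2,s4,s5,s6} --0--> {s0,s1,s2,s3,s4,s5,s6}  [seen]
{s0,s2,s4,s5,s6} --1--> {s0,s1,s2,s3,s4,s5,s6}  [seen]
{s0,s2,s4,s5,s6} --2--> {s0,s1,s2,s3,s4,s5,s6}  [seen]
{s0,s2,s3,s4,s5,s6} --0--> {s0,s1,s2,s3,s4,s5,s6}  [seen]
{s0,s2,s3,s4,s5,s6} --1--> {s0,s1,s2,s3,s4,s5,s6}  [seen]
{s0,s2,s3,s4,s5,s6} --2--> {s0,s1,s2,s3,s4,s5,s6}  [seen]
{s1,s2,s3,s4,s5,s6} --0--> {s0,s1,s2,s3,s4,s5,s6}  [seen]
{s1,s2,s3,s4,s5,s6} --1--> {s0,s1,s2,s3,s4,s5,s6}  [seen]
{s1,s2,s3,s4,s5,s6} --2--> {s0,s1,s2,s3,s4,s5,s6}  [seen]
{s0,s1,s2,s4,s5,s6} --0--> {s0,s1,s2,s3,s4,s5,s6}  [seen]
{s0,s1,s2,s4,s5,s6} --1--> {s0,s1,s2,s3,s4,s5,s6}  [seen]
{s0,s1,s2,s4,s5,s6} --2--> {s0,s1,s2,s3,s4,s5,s6}  [seen]
Reachable DFA states: {s0}, {s2,s5}, ∅, {s1,s2,s4,s5,s6}, {s0,s1,s3}, {s0,s1,s2,s3,s4,s5,s6}, {s0,s1,s2,s4,s5}, {s0,s2,s4,s5,s6}, {s0,s2,s3,s4,s5,s6}, {s1,s2,s3,s4,s5,s6}, {s0,s1,s2,s4,s5,s6}.
{s0,s1,s3} is among them.

yes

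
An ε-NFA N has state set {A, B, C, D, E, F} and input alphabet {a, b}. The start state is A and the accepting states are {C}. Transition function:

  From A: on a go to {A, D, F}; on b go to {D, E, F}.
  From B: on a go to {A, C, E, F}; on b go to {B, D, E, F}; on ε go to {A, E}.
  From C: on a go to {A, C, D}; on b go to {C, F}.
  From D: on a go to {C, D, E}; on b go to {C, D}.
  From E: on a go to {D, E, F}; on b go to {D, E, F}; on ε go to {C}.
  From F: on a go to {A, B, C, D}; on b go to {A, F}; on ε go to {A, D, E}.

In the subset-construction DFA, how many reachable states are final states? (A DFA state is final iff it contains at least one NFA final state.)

Start state of the DFA: {A} (ε-closure of the NFA start).
{A} --a--> {A, C, D, E, F}  [new]
{A} --b--> {A, C, D, E, F}  [seen]
{A, C, D, E, F} --a--> {A, B, C, D, E, F}  [new]
{A, C, D, E, F} --b--> {A, C, D, E, F}  [seen]
{A, B, C, D, E, F} --a--> {A, B, C, D, E, F}  [seen]
{A, B, C, D, E, F} --b--> {A, B, C, D, E, F}  [seen]
Reachable DFA states: {A}, {A, C, D, E, F}, {A, B, C, D, E, F}.
Accepting DFA states (contain an NFA accepting state): {A, C, D, E, F}, {A, B, C, D, E, F}.

2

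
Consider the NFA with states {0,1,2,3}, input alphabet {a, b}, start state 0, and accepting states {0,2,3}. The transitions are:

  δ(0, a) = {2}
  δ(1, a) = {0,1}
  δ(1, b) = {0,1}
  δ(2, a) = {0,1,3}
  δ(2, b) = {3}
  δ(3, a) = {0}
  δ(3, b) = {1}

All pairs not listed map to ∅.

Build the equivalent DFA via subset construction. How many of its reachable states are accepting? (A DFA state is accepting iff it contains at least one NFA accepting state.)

7

Start state of the DFA: {0}.
{0} --a--> {2}  [new]
{0} --b--> ∅  [new]
{2} --a--> {0,1,3}  [new]
{2} --b--> {3}  [new]
∅ --a--> ∅  [seen]
∅ --b--> ∅  [seen]
{0,1,3} --a--> {0,1,2}  [new]
{0,1,3} --b--> {0,1}  [new]
{3} --a--> {0}  [seen]
{3} --b--> {1}  [new]
{0,1,2} --a--> {0,1,2,3}  [new]
{0,1,2} --b--> {0,1,3}  [seen]
{0,1} --a--> {0,1,2}  [seen]
{0,1} --b--> {0,1}  [seen]
{1} --a--> {0,1}  [seen]
{1} --b--> {0,1}  [seen]
{0,1,2,3} --a--> {0,1,2,3}  [seen]
{0,1,2,3} --b--> {0,1,3}  [seen]
Reachable DFA states: {0}, {2}, ∅, {0,1,3}, {3}, {0,1,2}, {0,1}, {1}, {0,1,2,3}.
Accepting DFA states (contain an NFA accepting state): {0}, {2}, {0,1,3}, {3}, {0,1,2}, {0,1}, {0,1,2,3}.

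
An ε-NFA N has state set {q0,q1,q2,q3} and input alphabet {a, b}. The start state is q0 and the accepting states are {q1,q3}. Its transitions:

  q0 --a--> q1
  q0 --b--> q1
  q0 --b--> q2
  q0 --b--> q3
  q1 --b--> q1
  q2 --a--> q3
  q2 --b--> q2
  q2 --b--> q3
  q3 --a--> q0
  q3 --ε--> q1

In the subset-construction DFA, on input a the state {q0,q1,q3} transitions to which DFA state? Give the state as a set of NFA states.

δ(q0,a) = {q1}; δ(q1,a) = ∅; δ(q3,a) = {q0}.
Union: {q0,q1}.

{q0,q1}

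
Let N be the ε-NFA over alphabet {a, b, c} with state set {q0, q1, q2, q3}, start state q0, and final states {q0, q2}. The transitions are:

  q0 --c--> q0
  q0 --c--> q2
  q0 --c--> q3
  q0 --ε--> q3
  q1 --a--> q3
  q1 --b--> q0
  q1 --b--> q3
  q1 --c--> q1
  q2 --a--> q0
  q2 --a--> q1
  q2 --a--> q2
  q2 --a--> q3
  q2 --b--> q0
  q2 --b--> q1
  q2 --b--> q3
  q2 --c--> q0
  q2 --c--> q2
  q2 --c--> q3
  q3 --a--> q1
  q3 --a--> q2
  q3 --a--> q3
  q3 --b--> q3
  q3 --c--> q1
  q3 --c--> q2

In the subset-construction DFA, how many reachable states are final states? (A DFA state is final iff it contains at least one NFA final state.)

Start state of the DFA: {q0, q3} (ε-closure of the NFA start).
{q0, q3} --a--> {q1, q2, q3}  [new]
{q0, q3} --b--> {q3}  [new]
{q0, q3} --c--> {q0, q1, q2, q3}  [new]
{q1, q2, q3} --a--> {q0, q1, q2, q3}  [seen]
{q1, q2, q3} --b--> {q0, q1, q3}  [new]
{q1, q2, q3} --c--> {q0, q1, q2, q3}  [seen]
{q3} --a--> {q1, q2, q3}  [seen]
{q3} --b--> {q3}  [seen]
{q3} --c--> {q1, q2}  [new]
{q0, q1, q2, q3} --a--> {q0, q1, q2, q3}  [seen]
{q0, q1, q2, q3} --b--> {q0, q1, q3}  [seen]
{q0, q1, q2, q3} --c--> {q0, q1, q2, q3}  [seen]
{q0, q1, q3} --a--> {q1, q2, q3}  [seen]
{q0, q1, q3} --b--> {q0, q3}  [seen]
{q0, q1, q3} --c--> {q0, q1, q2, q3}  [seen]
{q1, q2} --a--> {q0, q1, q2, q3}  [seen]
{q1, q2} --b--> {q0, q1, q3}  [seen]
{q1, q2} --c--> {q0, q1, q2, q3}  [seen]
Reachable DFA states: {q0, q3}, {q1, q2, q3}, {q3}, {q0, q1, q2, q3}, {q0, q1, q3}, {q1, q2}.
Accepting DFA states (contain an NFA accepting state): {q0, q3}, {q1, q2, q3}, {q0, q1, q2, q3}, {q0, q1, q3}, {q1, q2}.

5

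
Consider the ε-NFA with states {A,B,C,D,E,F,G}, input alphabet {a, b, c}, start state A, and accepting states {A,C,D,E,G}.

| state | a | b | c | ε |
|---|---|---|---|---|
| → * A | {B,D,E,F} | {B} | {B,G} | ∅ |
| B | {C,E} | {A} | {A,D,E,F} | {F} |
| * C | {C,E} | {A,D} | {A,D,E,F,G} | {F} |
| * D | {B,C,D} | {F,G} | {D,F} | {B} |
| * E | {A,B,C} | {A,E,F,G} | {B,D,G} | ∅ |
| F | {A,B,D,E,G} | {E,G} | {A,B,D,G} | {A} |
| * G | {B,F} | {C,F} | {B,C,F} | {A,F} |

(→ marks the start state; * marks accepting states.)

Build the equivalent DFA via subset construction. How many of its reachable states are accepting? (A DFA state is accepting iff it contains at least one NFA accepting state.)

Start state of the DFA: {A} (ε-closure of the NFA start).
{A} --a--> {A,B,D,E,F}  [new]
{A} --b--> {A,B,F}  [new]
{A} --c--> {A,B,F,G}  [new]
{A,B,D,E,F} --a--> {A,B,C,D,E,F,G}  [new]
{A,B,D,E,F} --b--> {A,B,E,F,G}  [new]
{A,B,D,E,F} --c--> {A,B,D,E,F,G}  [new]
{A,B,F} --a--> {A,B,C,D,E,F,G}  [seen]
{A,B,F} --b--> {A,B,E,F,G}  [seen]
{A,B,F} --c--> {A,B,D,E,F,G}  [seen]
{A,B,F,G} --a--> {A,B,C,D,E,F,G}  [seen]
{A,B,F,G} --b--> {A,B,C,E,F,G}  [new]
{A,B,F,G} --c--> {A,B,C,D,E,F,G}  [seen]
{A,B,C,D,E,F,G} --a--> {A,B,C,D,E,F,G}  [seen]
{A,B,C,D,E,F,G} --b--> {A,B,C,D,E,F,G}  [seen]
{A,B,C,D,E,F,G} --c--> {A,B,C,D,E,F,G}  [seen]
{A,B,E,F,G} --a--> {A,B,C,D,E,F,G}  [seen]
{A,B,E,F,G} --b--> {A,B,C,E,F,G}  [seen]
{A,B,E,F,G} --c--> {A,B,C,D,E,F,G}  [seen]
{A,B,D,E,F,G} --a--> {A,B,C,D,E,F,G}  [seen]
{A,B,D,E,F,G} --b--> {A,B,C,E,F,G}  [seen]
{A,B,D,E,F,G} --c--> {A,B,C,D,E,F,G}  [seen]
{A,B,C,E,F,G} --a--> {A,B,C,D,E,F,G}  [seen]
{A,B,C,E,F,G} --b--> {A,B,C,D,E,F,G}  [seen]
{A,B,C,E,F,G} --c--> {A,B,C,D,E,F,G}  [seen]
Reachable DFA states: {A}, {A,B,D,E,F}, {A,B,F}, {A,B,F,G}, {A,B,C,D,E,F,G}, {A,B,E,F,G}, {A,B,D,E,F,G}, {A,B,C,E,F,G}.
Accepting DFA states (contain an NFA accepting state): {A}, {A,B,D,E,F}, {A,B,F}, {A,B,F,G}, {A,B,C,D,E,F,G}, {A,B,E,F,G}, {A,B,D,E,F,G}, {A,B,C,E,F,G}.

8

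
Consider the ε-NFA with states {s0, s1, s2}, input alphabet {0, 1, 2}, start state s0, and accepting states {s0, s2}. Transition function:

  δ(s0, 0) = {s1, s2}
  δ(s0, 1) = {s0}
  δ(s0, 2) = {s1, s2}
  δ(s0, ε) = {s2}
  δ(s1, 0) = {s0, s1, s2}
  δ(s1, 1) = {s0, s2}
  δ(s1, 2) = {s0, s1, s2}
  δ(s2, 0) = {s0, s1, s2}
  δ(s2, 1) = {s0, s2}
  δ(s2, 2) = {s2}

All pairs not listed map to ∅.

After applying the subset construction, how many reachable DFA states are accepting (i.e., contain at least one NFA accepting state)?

3

Start state of the DFA: {s0, s2} (ε-closure of the NFA start).
{s0, s2} --0--> {s0, s1, s2}  [new]
{s0, s2} --1--> {s0, s2}  [seen]
{s0, s2} --2--> {s1, s2}  [new]
{s0, s1, s2} --0--> {s0, s1, s2}  [seen]
{s0, s1, s2} --1--> {s0, s2}  [seen]
{s0, s1, s2} --2--> {s0, s1, s2}  [seen]
{s1, s2} --0--> {s0, s1, s2}  [seen]
{s1, s2} --1--> {s0, s2}  [seen]
{s1, s2} --2--> {s0, s1, s2}  [seen]
Reachable DFA states: {s0, s2}, {s0, s1, s2}, {s1, s2}.
Accepting DFA states (contain an NFA accepting state): {s0, s2}, {s0, s1, s2}, {s1, s2}.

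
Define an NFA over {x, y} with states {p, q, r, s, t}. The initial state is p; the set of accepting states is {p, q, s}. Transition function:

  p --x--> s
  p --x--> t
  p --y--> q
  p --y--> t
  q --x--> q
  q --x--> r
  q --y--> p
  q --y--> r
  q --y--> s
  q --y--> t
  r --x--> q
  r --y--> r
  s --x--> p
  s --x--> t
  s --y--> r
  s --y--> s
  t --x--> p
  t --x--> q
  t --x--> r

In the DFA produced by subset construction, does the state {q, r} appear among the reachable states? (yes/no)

Start state of the DFA: {p}.
{p} --x--> {s, t}  [new]
{p} --y--> {q, t}  [new]
{s, t} --x--> {p, q, r, t}  [new]
{s, t} --y--> {r, s}  [new]
{q, t} --x--> {p, q, r}  [new]
{q, t} --y--> {p, r, s, t}  [new]
{p, q, r, t} --x--> {p, q, r, s, t}  [new]
{p, q, r, t} --y--> {p, q, r, s, t}  [seen]
{r, s} --x--> {p, q, t}  [new]
{r, s} --y--> {r, s}  [seen]
{p, q, r} --x--> {q, r, s, t}  [new]
{p, q, r} --y--> {p, q, r, s, t}  [seen]
{p, r, s, t} --x--> {p, q, r, s, t}  [seen]
{p, r, s, t} --y--> {q, r, s, t}  [seen]
{p, q, r, s, t} --x--> {p, q, r, s, t}  [seen]
{p, q, r, s, t} --y--> {p, q, r, s, t}  [seen]
{p, q, t} --x--> {p, q, r, s, t}  [seen]
{p, q, t} --y--> {p, q, r, s, t}  [seen]
{q, r, s, t} --x--> {p, q, r, t}  [seen]
{q, r, s, t} --y--> {p, r, s, t}  [seen]
Reachable DFA states: {p}, {s, t}, {q, t}, {p, q, r, t}, {r, s}, {p, q, r}, {p, r, s, t}, {p, q, r, s, t}, {p, q, t}, {q, r, s, t}.
{q, r} is not among them.

no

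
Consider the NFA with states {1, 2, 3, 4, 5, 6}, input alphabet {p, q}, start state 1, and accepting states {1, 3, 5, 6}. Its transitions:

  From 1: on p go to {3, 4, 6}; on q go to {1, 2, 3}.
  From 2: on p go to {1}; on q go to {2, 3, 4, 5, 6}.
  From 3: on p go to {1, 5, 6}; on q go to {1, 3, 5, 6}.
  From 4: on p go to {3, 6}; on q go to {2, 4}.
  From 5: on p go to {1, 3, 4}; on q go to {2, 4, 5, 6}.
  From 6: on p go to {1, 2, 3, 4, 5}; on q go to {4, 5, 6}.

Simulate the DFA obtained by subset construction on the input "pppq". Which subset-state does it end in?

Start: {1}.
δ(1,p) = {3, 4, 6}.
Union: {3, 4, 6}.
After p: {3, 4, 6}.
δ(3,p) = {1, 5, 6}; δ(4,p) = {3, 6}; δ(6,p) = {1, 2, 3, 4, 5}.
Union: {1, 2, 3, 4, 5, 6}.
After p: {1, 2, 3, 4, 5, 6}.
δ(1,p) = {3, 4, 6}; δ(2,p) = {1}; δ(3,p) = {1, 5, 6}; δ(4,p) = {3, 6}; δ(5,p) = {1, 3, 4}; δ(6,p) = {1, 2, 3, 4, 5}.
Union: {1, 2, 3, 4, 5, 6}.
After p: {1, 2, 3, 4, 5, 6}.
δ(1,q) = {1, 2, 3}; δ(2,q) = {2, 3, 4, 5, 6}; δ(3,q) = {1, 3, 5, 6}; δ(4,q) = {2, 4}; δ(5,q) = {2, 4, 5, 6}; δ(6,q) = {4, 5, 6}.
Union: {1, 2, 3, 4, 5, 6}.
After q: {1, 2, 3, 4, 5, 6}.

{1, 2, 3, 4, 5, 6}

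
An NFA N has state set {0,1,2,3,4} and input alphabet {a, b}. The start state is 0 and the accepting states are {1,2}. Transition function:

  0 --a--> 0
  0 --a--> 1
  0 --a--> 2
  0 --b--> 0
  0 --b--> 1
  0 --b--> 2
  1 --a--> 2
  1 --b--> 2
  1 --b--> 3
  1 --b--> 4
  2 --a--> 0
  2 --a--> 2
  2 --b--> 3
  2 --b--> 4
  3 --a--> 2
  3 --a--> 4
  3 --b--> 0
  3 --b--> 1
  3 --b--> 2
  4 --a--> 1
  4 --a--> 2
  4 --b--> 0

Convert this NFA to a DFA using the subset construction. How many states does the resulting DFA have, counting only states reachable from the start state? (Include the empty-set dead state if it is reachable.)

Start state of the DFA: {0}.
{0} --a--> {0,1,2}  [new]
{0} --b--> {0,1,2}  [seen]
{0,1,2} --a--> {0,1,2}  [seen]
{0,1,2} --b--> {0,1,2,3,4}  [new]
{0,1,2,3,4} --a--> {0,1,2,4}  [new]
{0,1,2,3,4} --b--> {0,1,2,3,4}  [seen]
{0,1,2,4} --a--> {0,1,2}  [seen]
{0,1,2,4} --b--> {0,1,2,3,4}  [seen]
Reachable DFA states: {0}, {0,1,2}, {0,1,2,3,4}, {0,1,2,4}.

4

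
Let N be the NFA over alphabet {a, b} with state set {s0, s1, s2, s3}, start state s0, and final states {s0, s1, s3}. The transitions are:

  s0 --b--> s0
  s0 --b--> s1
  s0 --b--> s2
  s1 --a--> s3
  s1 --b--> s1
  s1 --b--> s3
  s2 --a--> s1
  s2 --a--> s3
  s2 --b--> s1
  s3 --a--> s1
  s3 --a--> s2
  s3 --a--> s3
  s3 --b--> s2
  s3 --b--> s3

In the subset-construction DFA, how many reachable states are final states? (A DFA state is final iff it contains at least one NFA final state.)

Start state of the DFA: {s0}.
{s0} --a--> ∅  [new]
{s0} --b--> {s0, s1, s2}  [new]
∅ --a--> ∅  [seen]
∅ --b--> ∅  [seen]
{s0, s1, s2} --a--> {s1, s3}  [new]
{s0, s1, s2} --b--> {s0, s1, s2, s3}  [new]
{s1, s3} --a--> {s1, s2, s3}  [new]
{s1, s3} --b--> {s1, s2, s3}  [seen]
{s0, s1, s2, s3} --a--> {s1, s2, s3}  [seen]
{s0, s1, s2, s3} --b--> {s0, s1, s2, s3}  [seen]
{s1, s2, s3} --a--> {s1, s2, s3}  [seen]
{s1, s2, s3} --b--> {s1, s2, s3}  [seen]
Reachable DFA states: {s0}, ∅, {s0, s1, s2}, {s1, s3}, {s0, s1, s2, s3}, {s1, s2, s3}.
Accepting DFA states (contain an NFA accepting state): {s0}, {s0, s1, s2}, {s1, s3}, {s0, s1, s2, s3}, {s1, s2, s3}.

5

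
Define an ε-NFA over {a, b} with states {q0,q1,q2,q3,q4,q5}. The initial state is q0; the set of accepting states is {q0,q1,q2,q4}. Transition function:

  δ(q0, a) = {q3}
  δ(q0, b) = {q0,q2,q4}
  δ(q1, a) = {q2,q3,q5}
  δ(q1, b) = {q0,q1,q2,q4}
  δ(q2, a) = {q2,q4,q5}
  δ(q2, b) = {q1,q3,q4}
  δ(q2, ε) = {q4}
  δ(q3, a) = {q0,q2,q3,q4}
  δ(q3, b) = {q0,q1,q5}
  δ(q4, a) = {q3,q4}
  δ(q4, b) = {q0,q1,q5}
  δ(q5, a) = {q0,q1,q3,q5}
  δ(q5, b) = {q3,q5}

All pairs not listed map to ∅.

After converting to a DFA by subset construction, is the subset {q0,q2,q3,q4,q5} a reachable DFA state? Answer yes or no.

Start state of the DFA: {q0} (ε-closure of the NFA start).
{q0} --a--> {q3}  [new]
{q0} --b--> {q0,q2,q4}  [new]
{q3} --a--> {q0,q2,q3,q4}  [new]
{q3} --b--> {q0,q1,q5}  [new]
{q0,q2,q4} --a--> {q2,q3,q4,q5}  [new]
{q0,q2,q4} --b--> {q0,q1,q2,q3,q4,q5}  [new]
{q0,q2,q3,q4} --a--> {q0,q2,q3,q4,q5}  [new]
{q0,q2,q3,q4} --b--> {q0,q1,q2,q3,q4,q5}  [seen]
{q0,q1,q5} --a--> {q0,q1,q2,q3,q4,q5}  [seen]
{q0,q1,q5} --b--> {q0,q1,q2,q3,q4,q5}  [seen]
{q2,q3,q4,q5} --a--> {q0,q1,q2,q3,q4,q5}  [seen]
{q2,q3,q4,q5} --b--> {q0,q1,q3,q4,q5}  [new]
{q0,q1,q2,q3,q4,q5} --a--> {q0,q1,q2,q3,q4,q5}  [seen]
{q0,q1,q2,q3,q4,q5} --b--> {q0,q1,q2,q3,q4,q5}  [seen]
{q0,q2,q3,q4,q5} --a--> {q0,q1,q2,q3,q4,q5}  [seen]
{q0,q2,q3,q4,q5} --b--> {q0,q1,q2,q3,q4,q5}  [seen]
{q0,q1,q3,q4,q5} --a--> {q0,q1,q2,q3,q4,q5}  [seen]
{q0,q1,q3,q4,q5} --b--> {q0,q1,q2,q3,q4,q5}  [seen]
Reachable DFA states: {q0}, {q3}, {q0,q2,q4}, {q0,q2,q3,q4}, {q0,q1,q5}, {q2,q3,q4,q5}, {q0,q1,q2,q3,q4,q5}, {q0,q2,q3,q4,q5}, {q0,q1,q3,q4,q5}.
{q0,q2,q3,q4,q5} is among them.

yes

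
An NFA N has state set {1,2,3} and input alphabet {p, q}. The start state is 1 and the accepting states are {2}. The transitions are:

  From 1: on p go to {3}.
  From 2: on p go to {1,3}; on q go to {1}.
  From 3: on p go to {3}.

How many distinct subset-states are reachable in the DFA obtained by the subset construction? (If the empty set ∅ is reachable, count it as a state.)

3

Start state of the DFA: {1}.
{1} --p--> {3}  [new]
{1} --q--> ∅  [new]
{3} --p--> {3}  [seen]
{3} --q--> ∅  [seen]
∅ --p--> ∅  [seen]
∅ --q--> ∅  [seen]
Reachable DFA states: {1}, {3}, ∅.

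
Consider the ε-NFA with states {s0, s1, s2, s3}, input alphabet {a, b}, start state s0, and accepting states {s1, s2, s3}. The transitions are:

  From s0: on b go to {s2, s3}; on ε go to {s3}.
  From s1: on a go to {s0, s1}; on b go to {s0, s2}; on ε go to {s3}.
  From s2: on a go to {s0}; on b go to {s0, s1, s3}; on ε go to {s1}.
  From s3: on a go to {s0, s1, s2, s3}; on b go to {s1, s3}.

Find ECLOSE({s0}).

{s0, s3}

Begin with {s0}.
s0 →ε {s3}; add s3.
ε-closure = {s0, s3}.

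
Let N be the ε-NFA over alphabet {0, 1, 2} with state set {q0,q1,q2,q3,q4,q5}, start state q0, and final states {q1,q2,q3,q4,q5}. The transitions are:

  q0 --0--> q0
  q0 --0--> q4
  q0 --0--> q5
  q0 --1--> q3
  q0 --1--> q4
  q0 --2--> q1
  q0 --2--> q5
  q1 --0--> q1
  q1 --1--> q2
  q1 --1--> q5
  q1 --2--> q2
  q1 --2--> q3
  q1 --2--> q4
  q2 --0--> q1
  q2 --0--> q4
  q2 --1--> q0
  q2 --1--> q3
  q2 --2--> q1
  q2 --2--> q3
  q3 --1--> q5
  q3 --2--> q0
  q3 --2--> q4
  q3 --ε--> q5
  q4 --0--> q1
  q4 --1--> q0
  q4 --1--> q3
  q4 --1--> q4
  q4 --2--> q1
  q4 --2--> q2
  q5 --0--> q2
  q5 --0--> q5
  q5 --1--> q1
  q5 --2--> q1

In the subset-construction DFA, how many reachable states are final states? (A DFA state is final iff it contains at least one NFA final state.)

Start state of the DFA: {q0} (ε-closure of the NFA start).
{q0} --0--> {q0,q4,q5}  [new]
{q0} --1--> {q3,q4,q5}  [new]
{q0} --2--> {q1,q5}  [new]
{q0,q4,q5} --0--> {q0,q1,q2,q4,q5}  [new]
{q0,q4,q5} --1--> {q0,q1,q3,q4,q5}  [new]
{q0,q4,q5} --2--> {q1,q2,q5}  [new]
{q3,q4,q5} --0--> {q1,q2,q5}  [seen]
{q3,q4,q5} --1--> {q0,q1,q3,q4,q5}  [seen]
{q3,q4,q5} --2--> {q0,q1,q2,q4}  [new]
{q1,q5} --0--> {q1,q2,q5}  [seen]
{q1,q5} --1--> {q1,q2,q5}  [seen]
{q1,q5} --2--> {q1,q2,q3,q4,q5}  [new]
{q0,q1,q2,q4,q5} --0--> {q0,q1,q2,q4,q5}  [seen]
{q0,q1,q2,q4,q5} --1--> {q0,q1,q2,q3,q4,q5}  [new]
{q0,q1,q2,q4,q5} --2--> {q1,q2,q3,q4,q5}  [seen]
{q0,q1,q3,q4,q5} --0--> {q0,q1,q2,q4,q5}  [seen]
{q0,q1,q3,q4,q5} --1--> {q0,q1,q2,q3,q4,q5}  [seen]
{q0,q1,q3,q4,q5} --2--> {q0,q1,q2,q3,q4,q5}  [seen]
{q1,q2,q5} --0--> {q1,q2,q4,q5}  [new]
{q1,q2,q5} --1--> {q0,q1,q2,q3,q5}  [new]
{q1,q2,q5} --2--> {q1,q2,q3,q4,q5}  [seen]
{q0,q1,q2,q4} --0--> {q0,q1,q4,q5}  [new]
{q0,q1,q2,q4} --1--> {q0,q2,q3,q4,q5}  [new]
{q0,q1,q2,q4} --2--> {q1,q2,q3,q4,q5}  [seen]
{q1,q2,q3,q4,q5} --0--> {q1,q2,q4,q5}  [seen]
{q1,q2,q3,q4,q5} --1--> {q0,q1,q2,q3,q4,q5}  [seen]
{q1,q2,q3,q4,q5} --2--> {q0,q1,q2,q3,q4,q5}  [seen]
{q0,q1,q2,q3,q4,q5} --0--> {q0,q1,q2,q4,q5}  [seen]
{q0,q1,q2,q3,q4,q5} --1--> {q0,q1,q2,q3,q4,q5}  [seen]
{q0,q1,q2,q3,q4,q5} --2--> {q0,q1,q2,q3,q4,q5}  [seen]
{q1,q2,q4,q5} --0--> {q1,q2,q4,q5}  [seen]
{q1,q2,q4,q5} --1--> {q0,q1,q2,q3,q4,q5}  [seen]
{q1,q2,q4,q5} --2--> {q1,q2,q3,q4,q5}  [seen]
{q0,q1,q2,q3,q5} --0--> {q0,q1,q2,q4,q5}  [seen]
{q0,q1,q2,q3,q5} --1--> {q0,q1,q2,q3,q4,q5}  [seen]
{q0,q1,q2,q3,q5} --2--> {q0,q1,q2,q3,q4,q5}  [seen]
{q0,q1,q4,q5} --0--> {q0,q1,q2,q4,q5}  [seen]
{q0,q1,q4,q5} --1--> {q0,q1,q2,q3,q4,q5}  [seen]
{q0,q1,q4,q5} --2--> {q1,q2,q3,q4,q5}  [seen]
{q0,q2,q3,q4,q5} --0--> {q0,q1,q2,q4,q5}  [seen]
{q0,q2,q3,q4,q5} --1--> {q0,q1,q3,q4,q5}  [seen]
{q0,q2,q3,q4,q5} --2--> {q0,q1,q2,q3,q4,q5}  [seen]
Reachable DFA states: {q0}, {q0,q4,q5}, {q3,q4,q5}, {q1,q5}, {q0,q1,q2,q4,q5}, {q0,q1,q3,q4,q5}, {q1,q2,q5}, {q0,q1,q2,q4}, {q1,q2,q3,q4,q5}, {q0,q1,q2,q3,q4,q5}, {q1,q2,q4,q5}, {q0,q1,q2,q3,q5}, {q0,q1,q4,q5}, {q0,q2,q3,q4,q5}.
Accepting DFA states (contain an NFA accepting state): {q0,q4,q5}, {q3,q4,q5}, {q1,q5}, {q0,q1,q2,q4,q5}, {q0,q1,q3,q4,q5}, {q1,q2,q5}, {q0,q1,q2,q4}, {q1,q2,q3,q4,q5}, {q0,q1,q2,q3,q4,q5}, {q1,q2,q4,q5}, {q0,q1,q2,q3,q5}, {q0,q1,q4,q5}, {q0,q2,q3,q4,q5}.

13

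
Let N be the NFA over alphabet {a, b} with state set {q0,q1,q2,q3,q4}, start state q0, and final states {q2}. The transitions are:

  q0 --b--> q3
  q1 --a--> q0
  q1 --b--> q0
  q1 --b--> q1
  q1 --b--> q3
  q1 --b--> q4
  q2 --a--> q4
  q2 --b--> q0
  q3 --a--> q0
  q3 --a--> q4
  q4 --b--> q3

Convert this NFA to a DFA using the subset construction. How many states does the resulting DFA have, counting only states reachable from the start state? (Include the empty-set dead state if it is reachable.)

Start state of the DFA: {q0}.
{q0} --a--> ∅  [new]
{q0} --b--> {q3}  [new]
∅ --a--> ∅  [seen]
∅ --b--> ∅  [seen]
{q3} --a--> {q0,q4}  [new]
{q3} --b--> ∅  [seen]
{q0,q4} --a--> ∅  [seen]
{q0,q4} --b--> {q3}  [seen]
Reachable DFA states: {q0}, ∅, {q3}, {q0,q4}.

4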